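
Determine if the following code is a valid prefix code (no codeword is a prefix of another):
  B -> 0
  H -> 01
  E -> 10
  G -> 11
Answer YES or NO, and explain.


Checking each pair (does one codeword prefix another?):
  B='0' vs H='01': prefix -- VIOLATION

NO -- this is NOT a valid prefix code. B (0) is a prefix of H (01).


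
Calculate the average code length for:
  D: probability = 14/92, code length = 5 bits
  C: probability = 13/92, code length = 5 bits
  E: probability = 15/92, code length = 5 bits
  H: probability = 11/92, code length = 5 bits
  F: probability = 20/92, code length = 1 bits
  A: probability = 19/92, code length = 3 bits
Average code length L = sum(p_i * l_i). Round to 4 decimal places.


Weighted contributions p_i * l_i:
  D: (14/92) * 5 = 70/92
  C: (13/92) * 5 = 65/92
  E: (15/92) * 5 = 75/92
  H: (11/92) * 5 = 55/92
  F: (20/92) * 1 = 20/92
  A: (19/92) * 3 = 57/92
Sum = (70 + 65 + 75 + 55 + 20 + 57)/92 = 342/92

L = 342/92 = 3.7174 bits/symbol


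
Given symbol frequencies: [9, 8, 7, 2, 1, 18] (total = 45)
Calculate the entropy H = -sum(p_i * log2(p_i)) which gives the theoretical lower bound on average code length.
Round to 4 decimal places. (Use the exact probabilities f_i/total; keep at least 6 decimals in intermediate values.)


Per-symbol terms -p_i * log2(p_i) with p_i = f_i/45:
  p = 9/45 = 0.200000: log2(p) = -2.321928, -p*log2(p) = 0.464386
  p = 8/45 = 0.177778: log2(p) = -2.491853, -p*log2(p) = 0.442996
  p = 7/45 = 0.155556: log2(p) = -2.684498, -p*log2(p) = 0.417589
  p = 2/45 = 0.044444: log2(p) = -4.491853, -p*log2(p) = 0.199638
  p = 1/45 = 0.022222: log2(p) = -5.491853, -p*log2(p) = 0.122041
  p = 18/45 = 0.400000: log2(p) = -1.321928, -p*log2(p) = 0.528771
H = 0.464386 + 0.442996 + 0.417589 + 0.199638 + 0.122041 + 0.528771 = 2.175421

H = 2.1754 bits/symbol


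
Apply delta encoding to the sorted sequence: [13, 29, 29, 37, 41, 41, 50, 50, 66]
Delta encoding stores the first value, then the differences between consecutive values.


First value: 13
Deltas:
  29 - 13 = 16
  29 - 29 = 0
  37 - 29 = 8
  41 - 37 = 4
  41 - 41 = 0
  50 - 41 = 9
  50 - 50 = 0
  66 - 50 = 16


Delta encoded: [13, 16, 0, 8, 4, 0, 9, 0, 16]


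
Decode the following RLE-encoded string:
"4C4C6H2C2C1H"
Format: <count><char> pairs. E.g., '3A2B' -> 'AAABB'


Expanding each <count><char> pair:
  4C -> 'CCCC'
  4C -> 'CCCC'
  6H -> 'HHHHHH'
  2C -> 'CC'
  2C -> 'CC'
  1H -> 'H'

Decoded = CCCCCCCCHHHHHHCCCCH


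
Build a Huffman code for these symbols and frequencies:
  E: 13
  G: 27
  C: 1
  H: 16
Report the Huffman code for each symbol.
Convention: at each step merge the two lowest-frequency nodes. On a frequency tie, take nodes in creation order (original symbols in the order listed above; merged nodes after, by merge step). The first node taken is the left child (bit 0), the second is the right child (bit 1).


Huffman tree construction:
Step 1: Merge C(1) + E(13) = 14
Step 2: Merge (C+E)(14) + H(16) = 30
Step 3: Merge G(27) + ((C+E)+H)(30) = 57
Read each symbol's code off the tree from the root (left child = 0, right child = 1).

Codes:
  E: 101 (length 3)
  G: 0 (length 1)
  C: 100 (length 3)
  H: 11 (length 2)
Average code length: 101/57 = 1.7719 bits/symbol


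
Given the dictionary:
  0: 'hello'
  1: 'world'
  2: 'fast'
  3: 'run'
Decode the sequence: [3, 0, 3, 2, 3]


Look up each index in the dictionary:
  3 -> 'run'
  0 -> 'hello'
  3 -> 'run'
  2 -> 'fast'
  3 -> 'run'

Decoded: "run hello run fast run"


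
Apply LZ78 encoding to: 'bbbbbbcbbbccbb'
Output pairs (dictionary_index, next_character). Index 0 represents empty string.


LZ78 encoding steps:
Dictionary: {0: ''}
Step 1: w='' (idx 0), next='b' -> output (0, 'b'), add 'b' as idx 1
Step 2: w='b' (idx 1), next='b' -> output (1, 'b'), add 'bb' as idx 2
Step 3: w='bb' (idx 2), next='b' -> output (2, 'b'), add 'bbb' as idx 3
Step 4: w='' (idx 0), next='c' -> output (0, 'c'), add 'c' as idx 4
Step 5: w='bbb' (idx 3), next='c' -> output (3, 'c'), add 'bbbc' as idx 5
Step 6: w='c' (idx 4), next='b' -> output (4, 'b'), add 'cb' as idx 6
Step 7: w='b' (idx 1), end of input -> output (1, '')


Encoded: [(0, 'b'), (1, 'b'), (2, 'b'), (0, 'c'), (3, 'c'), (4, 'b'), (1, '')]


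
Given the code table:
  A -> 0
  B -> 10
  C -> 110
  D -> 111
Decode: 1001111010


Decoding:
10 -> B
0 -> A
111 -> D
10 -> B
10 -> B


Result: BADBB


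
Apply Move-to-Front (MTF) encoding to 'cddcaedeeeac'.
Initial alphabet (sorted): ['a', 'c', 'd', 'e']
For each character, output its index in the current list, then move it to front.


MTF encoding:
'c': index 1 in ['a', 'c', 'd', 'e'] -> ['c', 'a', 'd', 'e']
'd': index 2 in ['c', 'a', 'd', 'e'] -> ['d', 'c', 'a', 'e']
'd': index 0 in ['d', 'c', 'a', 'e'] -> ['d', 'c', 'a', 'e']
'c': index 1 in ['d', 'c', 'a', 'e'] -> ['c', 'd', 'a', 'e']
'a': index 2 in ['c', 'd', 'a', 'e'] -> ['a', 'c', 'd', 'e']
'e': index 3 in ['a', 'c', 'd', 'e'] -> ['e', 'a', 'c', 'd']
'd': index 3 in ['e', 'a', 'c', 'd'] -> ['d', 'e', 'a', 'c']
'e': index 1 in ['d', 'e', 'a', 'c'] -> ['e', 'd', 'a', 'c']
'e': index 0 in ['e', 'd', 'a', 'c'] -> ['e', 'd', 'a', 'c']
'e': index 0 in ['e', 'd', 'a', 'c'] -> ['e', 'd', 'a', 'c']
'a': index 2 in ['e', 'd', 'a', 'c'] -> ['a', 'e', 'd', 'c']
'c': index 3 in ['a', 'e', 'd', 'c'] -> ['c', 'a', 'e', 'd']


Output: [1, 2, 0, 1, 2, 3, 3, 1, 0, 0, 2, 3]


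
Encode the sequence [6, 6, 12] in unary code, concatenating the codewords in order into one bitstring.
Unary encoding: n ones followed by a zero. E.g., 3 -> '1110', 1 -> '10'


Encode each number as n ones followed by a terminating 0:
  6 -> 1111110 (7 bits)
  6 -> 1111110 (7 bits)
  12 -> 1111111111110 (13 bits)
Total length = 7 + 7 + 13 = 27 bits.

Unary([6, 6, 12]) = 111111011111101111111111110 (27 bits)


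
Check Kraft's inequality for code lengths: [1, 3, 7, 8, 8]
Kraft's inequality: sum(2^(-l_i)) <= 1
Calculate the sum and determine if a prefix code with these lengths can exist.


Sum = 2^(-1) + 2^(-3) + 2^(-7) + 2^(-8) + 2^(-8)
    = 0.5 + 0.125 + 0.0078125 + 0.00390625 + 0.00390625
    = 164/256 = 0.640625
Since 0.640625 <= 1, Kraft's inequality IS satisfied.
A prefix code with these lengths CAN exist.

Kraft sum = 0.640625. Satisfied.


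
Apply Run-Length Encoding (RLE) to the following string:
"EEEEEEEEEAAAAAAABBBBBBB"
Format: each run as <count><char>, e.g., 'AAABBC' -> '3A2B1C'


Scanning runs left to right:
  i=0: run of 'E' x 9 -> '9E'
  i=9: run of 'A' x 7 -> '7A'
  i=16: run of 'B' x 7 -> '7B'

RLE = 9E7A7B


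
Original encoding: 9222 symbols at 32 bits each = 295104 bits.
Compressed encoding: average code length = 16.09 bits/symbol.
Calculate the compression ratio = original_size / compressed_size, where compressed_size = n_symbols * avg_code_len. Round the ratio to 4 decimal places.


original_size = n_symbols * orig_bits = 9222 * 32 = 295104 bits
compressed_size = n_symbols * avg_code_len = 9222 * 16.09 = 148381.98 bits
ratio = original_size / compressed_size = 295104 / 148381.98 = 1.9888

Compression ratio = 1.9888


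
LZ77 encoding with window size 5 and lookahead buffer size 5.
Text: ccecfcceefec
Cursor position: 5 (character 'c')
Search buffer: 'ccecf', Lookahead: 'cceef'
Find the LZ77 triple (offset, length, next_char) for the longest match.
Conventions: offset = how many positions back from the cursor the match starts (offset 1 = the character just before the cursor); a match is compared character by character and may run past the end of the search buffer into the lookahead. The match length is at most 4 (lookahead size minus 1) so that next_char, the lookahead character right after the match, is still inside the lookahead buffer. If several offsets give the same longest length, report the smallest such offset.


Try each offset into the search buffer:
  offset=1 (pos 4, char 'f'): match length 0
  offset=2 (pos 3, char 'c'): match length 1
  offset=3 (pos 2, char 'e'): match length 0
  offset=4 (pos 1, char 'c'): match length 1
  offset=5 (pos 0, char 'c'): match length 3
Longest match has length 3 at offset 5.
next_char = character at position 5 + 3 = 8 -> 'e'

Best match: offset=5, length=3 (matching 'cce' starting at position 0)
LZ77 triple: (5, 3, 'e')


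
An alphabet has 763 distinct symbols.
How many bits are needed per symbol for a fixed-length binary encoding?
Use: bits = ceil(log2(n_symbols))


log2(763) = 9.5755
Bracket: 2^9 = 512 < 763 <= 2^10 = 1024
So ceil(log2(763)) = 10

bits = ceil(log2(763)) = ceil(9.5755) = 10 bits


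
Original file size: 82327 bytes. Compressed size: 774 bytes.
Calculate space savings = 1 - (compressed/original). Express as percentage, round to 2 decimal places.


ratio = compressed/original = 774/82327 = 0.009402
savings = 1 - ratio = 1 - 0.009402 = 0.990598
as a percentage: 0.990598 * 100 = 99.06%

Space savings = 1 - 774/82327 = 99.06%


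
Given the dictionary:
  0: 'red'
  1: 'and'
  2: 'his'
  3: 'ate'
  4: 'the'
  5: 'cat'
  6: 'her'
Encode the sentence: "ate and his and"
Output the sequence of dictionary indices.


Look up each word in the dictionary:
  'ate' -> 3
  'and' -> 1
  'his' -> 2
  'and' -> 1

Encoded: [3, 1, 2, 1]


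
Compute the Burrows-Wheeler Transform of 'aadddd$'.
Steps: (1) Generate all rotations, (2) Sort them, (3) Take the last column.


Rotations (sorted):
  0: $aadddd -> last char: d
  1: aadddd$ -> last char: $
  2: adddd$a -> last char: a
  3: d$aaddd -> last char: d
  4: dd$aadd -> last char: d
  5: ddd$aad -> last char: d
  6: dddd$aa -> last char: a


BWT = d$addda


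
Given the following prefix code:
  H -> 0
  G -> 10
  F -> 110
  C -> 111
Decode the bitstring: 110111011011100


Decoding step by step:
Bits 110 -> F
Bits 111 -> C
Bits 0 -> H
Bits 110 -> F
Bits 111 -> C
Bits 0 -> H
Bits 0 -> H


Decoded message: FCHFCHH


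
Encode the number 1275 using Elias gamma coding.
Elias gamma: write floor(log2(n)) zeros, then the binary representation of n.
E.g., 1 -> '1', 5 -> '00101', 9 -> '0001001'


num_bits = floor(log2(1275)) + 1 = 11
leading_zeros = num_bits - 1 = 10
binary(1275) = 10011111011

Elias gamma(1275) = '0000000000' + '10011111011' = 000000000010011111011 (21 bits)


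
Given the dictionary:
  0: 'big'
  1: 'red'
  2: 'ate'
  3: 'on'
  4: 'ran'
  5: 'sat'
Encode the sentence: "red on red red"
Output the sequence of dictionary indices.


Look up each word in the dictionary:
  'red' -> 1
  'on' -> 3
  'red' -> 1
  'red' -> 1

Encoded: [1, 3, 1, 1]


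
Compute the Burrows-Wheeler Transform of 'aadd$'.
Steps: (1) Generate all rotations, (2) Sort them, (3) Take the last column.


Rotations (sorted):
  0: $aadd -> last char: d
  1: aadd$ -> last char: $
  2: add$a -> last char: a
  3: d$aad -> last char: d
  4: dd$aa -> last char: a


BWT = d$ada


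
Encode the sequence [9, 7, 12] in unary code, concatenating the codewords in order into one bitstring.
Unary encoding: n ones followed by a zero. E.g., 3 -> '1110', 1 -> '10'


Encode each number as n ones followed by a terminating 0:
  9 -> 1111111110 (10 bits)
  7 -> 11111110 (8 bits)
  12 -> 1111111111110 (13 bits)
Total length = 10 + 8 + 13 = 31 bits.

Unary([9, 7, 12]) = 1111111110111111101111111111110 (31 bits)


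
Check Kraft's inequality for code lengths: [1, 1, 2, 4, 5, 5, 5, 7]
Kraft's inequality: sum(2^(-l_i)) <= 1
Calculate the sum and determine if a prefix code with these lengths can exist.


Sum = 2^(-1) + 2^(-1) + 2^(-2) + 2^(-4) + 2^(-5) + 2^(-5) + 2^(-5) + 2^(-7)
    = 0.5 + 0.5 + 0.25 + 0.0625 + 0.03125 + 0.03125 + 0.03125 + 0.0078125
    = 181/128 = 1.4140625
Since 1.4140625 > 1, Kraft's inequality is NOT satisfied.
A prefix code with these lengths CANNOT exist.

Kraft sum = 1.4140625. Not satisfied.


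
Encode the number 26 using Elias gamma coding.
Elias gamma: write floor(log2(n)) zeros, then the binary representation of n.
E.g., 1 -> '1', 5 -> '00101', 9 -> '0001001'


num_bits = floor(log2(26)) + 1 = 5
leading_zeros = num_bits - 1 = 4
binary(26) = 11010

Elias gamma(26) = '0000' + '11010' = 000011010 (9 bits)


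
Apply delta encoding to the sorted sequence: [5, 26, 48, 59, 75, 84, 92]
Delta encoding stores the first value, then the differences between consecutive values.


First value: 5
Deltas:
  26 - 5 = 21
  48 - 26 = 22
  59 - 48 = 11
  75 - 59 = 16
  84 - 75 = 9
  92 - 84 = 8


Delta encoded: [5, 21, 22, 11, 16, 9, 8]


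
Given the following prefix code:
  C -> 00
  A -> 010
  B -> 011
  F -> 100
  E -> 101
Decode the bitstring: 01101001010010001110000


Decoding step by step:
Bits 011 -> B
Bits 010 -> A
Bits 010 -> A
Bits 100 -> F
Bits 100 -> F
Bits 011 -> B
Bits 100 -> F
Bits 00 -> C


Decoded message: BAAFFBFC


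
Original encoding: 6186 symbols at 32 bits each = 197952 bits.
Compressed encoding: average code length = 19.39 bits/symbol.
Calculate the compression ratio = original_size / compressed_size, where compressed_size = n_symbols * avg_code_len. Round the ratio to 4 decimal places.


original_size = n_symbols * orig_bits = 6186 * 32 = 197952 bits
compressed_size = n_symbols * avg_code_len = 6186 * 19.39 = 119946.54 bits
ratio = original_size / compressed_size = 197952 / 119946.54 = 1.6503

Compression ratio = 1.6503


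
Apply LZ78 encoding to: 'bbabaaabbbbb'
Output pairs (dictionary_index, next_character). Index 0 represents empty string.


LZ78 encoding steps:
Dictionary: {0: ''}
Step 1: w='' (idx 0), next='b' -> output (0, 'b'), add 'b' as idx 1
Step 2: w='b' (idx 1), next='a' -> output (1, 'a'), add 'ba' as idx 2
Step 3: w='ba' (idx 2), next='a' -> output (2, 'a'), add 'baa' as idx 3
Step 4: w='' (idx 0), next='a' -> output (0, 'a'), add 'a' as idx 4
Step 5: w='b' (idx 1), next='b' -> output (1, 'b'), add 'bb' as idx 5
Step 6: w='bb' (idx 5), next='b' -> output (5, 'b'), add 'bbb' as idx 6


Encoded: [(0, 'b'), (1, 'a'), (2, 'a'), (0, 'a'), (1, 'b'), (5, 'b')]


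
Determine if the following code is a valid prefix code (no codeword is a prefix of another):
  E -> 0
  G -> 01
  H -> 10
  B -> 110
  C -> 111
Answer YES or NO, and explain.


Checking each pair (does one codeword prefix another?):
  E='0' vs G='01': prefix -- VIOLATION

NO -- this is NOT a valid prefix code. E (0) is a prefix of G (01).


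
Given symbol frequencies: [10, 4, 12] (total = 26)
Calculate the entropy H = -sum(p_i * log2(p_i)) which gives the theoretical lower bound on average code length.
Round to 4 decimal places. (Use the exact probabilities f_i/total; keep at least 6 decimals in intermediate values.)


Per-symbol terms -p_i * log2(p_i) with p_i = f_i/26:
  p = 10/26 = 0.384615: log2(p) = -1.378512, -p*log2(p) = 0.530197
  p = 4/26 = 0.153846: log2(p) = -2.700440, -p*log2(p) = 0.415452
  p = 12/26 = 0.461538: log2(p) = -1.115477, -p*log2(p) = 0.514836
H = 0.530197 + 0.415452 + 0.514836 = 1.460485

H = 1.4605 bits/symbol


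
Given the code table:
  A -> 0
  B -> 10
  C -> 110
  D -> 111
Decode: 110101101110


Decoding:
110 -> C
10 -> B
110 -> C
111 -> D
0 -> A


Result: CBCDA


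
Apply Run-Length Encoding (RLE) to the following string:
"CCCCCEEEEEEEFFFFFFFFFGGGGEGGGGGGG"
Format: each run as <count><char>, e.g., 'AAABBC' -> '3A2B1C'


Scanning runs left to right:
  i=0: run of 'C' x 5 -> '5C'
  i=5: run of 'E' x 7 -> '7E'
  i=12: run of 'F' x 9 -> '9F'
  i=21: run of 'G' x 4 -> '4G'
  i=25: run of 'E' x 1 -> '1E'
  i=26: run of 'G' x 7 -> '7G'

RLE = 5C7E9F4G1E7G


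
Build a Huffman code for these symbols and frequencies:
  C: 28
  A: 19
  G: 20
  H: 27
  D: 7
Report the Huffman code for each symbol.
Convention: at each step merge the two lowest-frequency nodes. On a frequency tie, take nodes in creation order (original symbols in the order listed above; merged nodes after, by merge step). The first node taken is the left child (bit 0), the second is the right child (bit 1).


Huffman tree construction:
Step 1: Merge D(7) + A(19) = 26
Step 2: Merge G(20) + (D+A)(26) = 46
Step 3: Merge H(27) + C(28) = 55
Step 4: Merge (G+(D+A))(46) + (H+C)(55) = 101
Read each symbol's code off the tree from the root (left child = 0, right child = 1).

Codes:
  C: 11 (length 2)
  A: 011 (length 3)
  G: 00 (length 2)
  H: 10 (length 2)
  D: 010 (length 3)
Average code length: 228/101 = 2.2574 bits/symbol


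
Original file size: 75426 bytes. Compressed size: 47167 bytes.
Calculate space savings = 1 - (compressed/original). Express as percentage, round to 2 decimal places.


ratio = compressed/original = 47167/75426 = 0.625341
savings = 1 - ratio = 1 - 0.625341 = 0.374659
as a percentage: 0.374659 * 100 = 37.47%

Space savings = 1 - 47167/75426 = 37.47%


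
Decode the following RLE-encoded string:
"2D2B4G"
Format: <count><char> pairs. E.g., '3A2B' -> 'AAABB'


Expanding each <count><char> pair:
  2D -> 'DD'
  2B -> 'BB'
  4G -> 'GGGG'

Decoded = DDBBGGGG


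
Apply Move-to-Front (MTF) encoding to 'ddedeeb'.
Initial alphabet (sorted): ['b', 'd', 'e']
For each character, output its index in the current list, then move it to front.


MTF encoding:
'd': index 1 in ['b', 'd', 'e'] -> ['d', 'b', 'e']
'd': index 0 in ['d', 'b', 'e'] -> ['d', 'b', 'e']
'e': index 2 in ['d', 'b', 'e'] -> ['e', 'd', 'b']
'd': index 1 in ['e', 'd', 'b'] -> ['d', 'e', 'b']
'e': index 1 in ['d', 'e', 'b'] -> ['e', 'd', 'b']
'e': index 0 in ['e', 'd', 'b'] -> ['e', 'd', 'b']
'b': index 2 in ['e', 'd', 'b'] -> ['b', 'e', 'd']


Output: [1, 0, 2, 1, 1, 0, 2]


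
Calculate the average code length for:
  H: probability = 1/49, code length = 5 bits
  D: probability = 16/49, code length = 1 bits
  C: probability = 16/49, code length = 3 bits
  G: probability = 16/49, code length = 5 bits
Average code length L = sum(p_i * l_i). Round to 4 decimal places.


Weighted contributions p_i * l_i:
  H: (1/49) * 5 = 5/49
  D: (16/49) * 1 = 16/49
  C: (16/49) * 3 = 48/49
  G: (16/49) * 5 = 80/49
Sum = (5 + 16 + 48 + 80)/49 = 149/49

L = 149/49 = 3.0408 bits/symbol


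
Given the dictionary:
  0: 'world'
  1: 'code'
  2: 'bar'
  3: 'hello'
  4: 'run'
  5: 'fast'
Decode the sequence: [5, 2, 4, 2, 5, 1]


Look up each index in the dictionary:
  5 -> 'fast'
  2 -> 'bar'
  4 -> 'run'
  2 -> 'bar'
  5 -> 'fast'
  1 -> 'code'

Decoded: "fast bar run bar fast code"


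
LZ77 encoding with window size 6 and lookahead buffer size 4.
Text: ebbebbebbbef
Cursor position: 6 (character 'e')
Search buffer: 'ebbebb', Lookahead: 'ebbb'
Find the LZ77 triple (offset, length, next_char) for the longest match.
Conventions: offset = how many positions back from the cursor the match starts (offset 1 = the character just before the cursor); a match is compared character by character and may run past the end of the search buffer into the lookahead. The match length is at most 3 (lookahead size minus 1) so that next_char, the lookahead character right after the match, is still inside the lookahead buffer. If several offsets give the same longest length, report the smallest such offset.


Try each offset into the search buffer:
  offset=1 (pos 5, char 'b'): match length 0
  offset=2 (pos 4, char 'b'): match length 0
  offset=3 (pos 3, char 'e'): match length 3
  offset=4 (pos 2, char 'b'): match length 0
  offset=5 (pos 1, char 'b'): match length 0
  offset=6 (pos 0, char 'e'): match length 3
Longest match has length 3, found at offsets 3, 6; take the smallest, offset 3.
next_char = character at position 6 + 3 = 9 -> 'b'

Best match: offset=3, length=3 (matching 'ebb' starting at position 3)
LZ77 triple: (3, 3, 'b')


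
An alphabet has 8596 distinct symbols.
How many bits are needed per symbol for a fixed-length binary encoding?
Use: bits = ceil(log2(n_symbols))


log2(8596) = 13.0694
Bracket: 2^13 = 8192 < 8596 <= 2^14 = 16384
So ceil(log2(8596)) = 14

bits = ceil(log2(8596)) = ceil(13.0694) = 14 bits


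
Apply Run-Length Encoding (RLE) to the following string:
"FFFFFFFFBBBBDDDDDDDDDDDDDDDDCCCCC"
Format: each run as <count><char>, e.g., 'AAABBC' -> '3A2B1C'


Scanning runs left to right:
  i=0: run of 'F' x 8 -> '8F'
  i=8: run of 'B' x 4 -> '4B'
  i=12: run of 'D' x 16 -> '16D'
  i=28: run of 'C' x 5 -> '5C'

RLE = 8F4B16D5C


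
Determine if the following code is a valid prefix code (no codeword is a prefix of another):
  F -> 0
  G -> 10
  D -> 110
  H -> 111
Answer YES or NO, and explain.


Checking each pair (does one codeword prefix another?):
  F='0' vs G='10': no prefix
  F='0' vs D='110': no prefix
  F='0' vs H='111': no prefix
  G='10' vs F='0': no prefix
  G='10' vs D='110': no prefix
  G='10' vs H='111': no prefix
  D='110' vs F='0': no prefix
  D='110' vs G='10': no prefix
  D='110' vs H='111': no prefix
  H='111' vs F='0': no prefix
  H='111' vs G='10': no prefix
  H='111' vs D='110': no prefix
No violation found over all pairs.

YES -- this is a valid prefix code. No codeword is a prefix of any other codeword.


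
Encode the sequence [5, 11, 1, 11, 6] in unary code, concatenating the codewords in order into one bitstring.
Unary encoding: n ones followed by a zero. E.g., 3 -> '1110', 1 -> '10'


Encode each number as n ones followed by a terminating 0:
  5 -> 111110 (6 bits)
  11 -> 111111111110 (12 bits)
  1 -> 10 (2 bits)
  11 -> 111111111110 (12 bits)
  6 -> 1111110 (7 bits)
Total length = 6 + 12 + 2 + 12 + 7 = 39 bits.

Unary([5, 11, 1, 11, 6]) = 111110111111111110101111111111101111110 (39 bits)


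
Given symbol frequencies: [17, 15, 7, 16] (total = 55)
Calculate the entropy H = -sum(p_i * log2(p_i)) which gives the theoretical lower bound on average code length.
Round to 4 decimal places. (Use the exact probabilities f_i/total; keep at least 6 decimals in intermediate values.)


Per-symbol terms -p_i * log2(p_i) with p_i = f_i/55:
  p = 17/55 = 0.309091: log2(p) = -1.693897, -p*log2(p) = 0.523568
  p = 15/55 = 0.272727: log2(p) = -1.874469, -p*log2(p) = 0.511219
  p = 7/55 = 0.127273: log2(p) = -2.974005, -p*log2(p) = 0.378510
  p = 16/55 = 0.290909: log2(p) = -1.781360, -p*log2(p) = 0.518214
H = 0.523568 + 0.511219 + 0.378510 + 0.518214 = 1.931511

H = 1.9315 bits/symbol


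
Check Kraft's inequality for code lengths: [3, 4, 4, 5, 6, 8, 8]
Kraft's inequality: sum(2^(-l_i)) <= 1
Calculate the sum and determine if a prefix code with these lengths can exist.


Sum = 2^(-3) + 2^(-4) + 2^(-4) + 2^(-5) + 2^(-6) + 2^(-8) + 2^(-8)
    = 0.125 + 0.0625 + 0.0625 + 0.03125 + 0.015625 + 0.00390625 + 0.00390625
    = 78/256 = 0.3046875
Since 0.3046875 <= 1, Kraft's inequality IS satisfied.
A prefix code with these lengths CAN exist.

Kraft sum = 0.3046875. Satisfied.


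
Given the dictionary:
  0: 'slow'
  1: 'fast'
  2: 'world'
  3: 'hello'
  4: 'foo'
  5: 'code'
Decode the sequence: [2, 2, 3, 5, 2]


Look up each index in the dictionary:
  2 -> 'world'
  2 -> 'world'
  3 -> 'hello'
  5 -> 'code'
  2 -> 'world'

Decoded: "world world hello code world"


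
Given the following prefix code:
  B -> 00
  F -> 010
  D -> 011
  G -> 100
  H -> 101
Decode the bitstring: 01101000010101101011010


Decoding step by step:
Bits 011 -> D
Bits 010 -> F
Bits 00 -> B
Bits 010 -> F
Bits 101 -> H
Bits 101 -> H
Bits 011 -> D
Bits 010 -> F


Decoded message: DFBFHHDF


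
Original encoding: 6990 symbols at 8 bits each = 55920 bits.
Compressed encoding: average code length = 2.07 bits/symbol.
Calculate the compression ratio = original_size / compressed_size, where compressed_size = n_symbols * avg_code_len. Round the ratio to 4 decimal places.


original_size = n_symbols * orig_bits = 6990 * 8 = 55920 bits
compressed_size = n_symbols * avg_code_len = 6990 * 2.07 = 14469.3 bits
ratio = original_size / compressed_size = 55920 / 14469.3 = 3.8647

Compression ratio = 3.8647


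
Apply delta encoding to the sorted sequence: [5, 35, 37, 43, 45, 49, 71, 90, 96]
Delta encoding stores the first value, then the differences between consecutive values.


First value: 5
Deltas:
  35 - 5 = 30
  37 - 35 = 2
  43 - 37 = 6
  45 - 43 = 2
  49 - 45 = 4
  71 - 49 = 22
  90 - 71 = 19
  96 - 90 = 6


Delta encoded: [5, 30, 2, 6, 2, 4, 22, 19, 6]


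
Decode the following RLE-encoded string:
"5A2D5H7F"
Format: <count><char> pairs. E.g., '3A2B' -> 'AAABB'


Expanding each <count><char> pair:
  5A -> 'AAAAA'
  2D -> 'DD'
  5H -> 'HHHHH'
  7F -> 'FFFFFFF'

Decoded = AAAAADDHHHHHFFFFFFF


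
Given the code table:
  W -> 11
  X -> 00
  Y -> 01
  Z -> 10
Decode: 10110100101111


Decoding:
10 -> Z
11 -> W
01 -> Y
00 -> X
10 -> Z
11 -> W
11 -> W


Result: ZWYXZWW


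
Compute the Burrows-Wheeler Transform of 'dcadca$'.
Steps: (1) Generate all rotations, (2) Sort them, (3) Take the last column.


Rotations (sorted):
  0: $dcadca -> last char: a
  1: a$dcadc -> last char: c
  2: adca$dc -> last char: c
  3: ca$dcad -> last char: d
  4: cadca$d -> last char: d
  5: dca$dca -> last char: a
  6: dcadca$ -> last char: $


BWT = accdda$


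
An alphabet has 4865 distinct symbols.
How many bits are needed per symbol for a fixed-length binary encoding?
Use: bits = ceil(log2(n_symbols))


log2(4865) = 12.2482
Bracket: 2^12 = 4096 < 4865 <= 2^13 = 8192
So ceil(log2(4865)) = 13

bits = ceil(log2(4865)) = ceil(12.2482) = 13 bits


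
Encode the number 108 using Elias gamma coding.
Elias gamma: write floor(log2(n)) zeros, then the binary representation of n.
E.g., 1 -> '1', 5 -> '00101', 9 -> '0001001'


num_bits = floor(log2(108)) + 1 = 7
leading_zeros = num_bits - 1 = 6
binary(108) = 1101100

Elias gamma(108) = '000000' + '1101100' = 0000001101100 (13 bits)


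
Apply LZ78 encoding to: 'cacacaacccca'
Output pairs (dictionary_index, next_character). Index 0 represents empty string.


LZ78 encoding steps:
Dictionary: {0: ''}
Step 1: w='' (idx 0), next='c' -> output (0, 'c'), add 'c' as idx 1
Step 2: w='' (idx 0), next='a' -> output (0, 'a'), add 'a' as idx 2
Step 3: w='c' (idx 1), next='a' -> output (1, 'a'), add 'ca' as idx 3
Step 4: w='ca' (idx 3), next='a' -> output (3, 'a'), add 'caa' as idx 4
Step 5: w='c' (idx 1), next='c' -> output (1, 'c'), add 'cc' as idx 5
Step 6: w='cc' (idx 5), next='a' -> output (5, 'a'), add 'cca' as idx 6


Encoded: [(0, 'c'), (0, 'a'), (1, 'a'), (3, 'a'), (1, 'c'), (5, 'a')]


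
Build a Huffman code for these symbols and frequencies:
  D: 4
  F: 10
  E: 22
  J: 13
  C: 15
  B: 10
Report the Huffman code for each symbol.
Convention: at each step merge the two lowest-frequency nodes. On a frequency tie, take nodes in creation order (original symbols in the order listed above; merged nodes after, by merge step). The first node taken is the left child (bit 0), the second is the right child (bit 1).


Huffman tree construction:
Step 1: Merge D(4) + F(10) = 14
Step 2: Merge B(10) + J(13) = 23
Step 3: Merge (D+F)(14) + C(15) = 29
Step 4: Merge E(22) + (B+J)(23) = 45
Step 5: Merge ((D+F)+C)(29) + (E+(B+J))(45) = 74
Read each symbol's code off the tree from the root (left child = 0, right child = 1).

Codes:
  D: 000 (length 3)
  F: 001 (length 3)
  E: 10 (length 2)
  J: 111 (length 3)
  C: 01 (length 2)
  B: 110 (length 3)
Average code length: 185/74 = 2.5000 bits/symbol


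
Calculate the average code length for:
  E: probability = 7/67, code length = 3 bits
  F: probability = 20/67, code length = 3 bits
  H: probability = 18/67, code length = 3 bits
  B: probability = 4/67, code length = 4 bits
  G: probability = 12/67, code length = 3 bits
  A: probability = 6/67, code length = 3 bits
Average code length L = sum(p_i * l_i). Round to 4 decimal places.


Weighted contributions p_i * l_i:
  E: (7/67) * 3 = 21/67
  F: (20/67) * 3 = 60/67
  H: (18/67) * 3 = 54/67
  B: (4/67) * 4 = 16/67
  G: (12/67) * 3 = 36/67
  A: (6/67) * 3 = 18/67
Sum = (21 + 60 + 54 + 16 + 36 + 18)/67 = 205/67

L = 205/67 = 3.0597 bits/symbol


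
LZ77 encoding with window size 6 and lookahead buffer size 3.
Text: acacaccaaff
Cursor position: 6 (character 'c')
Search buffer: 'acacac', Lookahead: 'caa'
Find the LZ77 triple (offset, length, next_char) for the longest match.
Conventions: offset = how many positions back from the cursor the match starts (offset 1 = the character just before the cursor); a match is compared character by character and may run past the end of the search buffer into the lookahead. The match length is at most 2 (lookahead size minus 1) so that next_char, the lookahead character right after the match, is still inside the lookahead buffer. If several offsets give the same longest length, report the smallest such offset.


Try each offset into the search buffer:
  offset=1 (pos 5, char 'c'): match length 1
  offset=2 (pos 4, char 'a'): match length 0
  offset=3 (pos 3, char 'c'): match length 2
  offset=4 (pos 2, char 'a'): match length 0
  offset=5 (pos 1, char 'c'): match length 2
  offset=6 (pos 0, char 'a'): match length 0
Longest match has length 2, found at offsets 3, 5; take the smallest, offset 3.
next_char = character at position 6 + 2 = 8 -> 'a'

Best match: offset=3, length=2 (matching 'ca' starting at position 3)
LZ77 triple: (3, 2, 'a')


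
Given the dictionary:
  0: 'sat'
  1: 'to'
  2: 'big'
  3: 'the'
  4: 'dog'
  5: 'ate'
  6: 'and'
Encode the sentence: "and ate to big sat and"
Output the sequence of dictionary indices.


Look up each word in the dictionary:
  'and' -> 6
  'ate' -> 5
  'to' -> 1
  'big' -> 2
  'sat' -> 0
  'and' -> 6

Encoded: [6, 5, 1, 2, 0, 6]


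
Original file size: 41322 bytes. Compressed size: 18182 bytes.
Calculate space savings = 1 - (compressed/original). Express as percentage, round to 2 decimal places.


ratio = compressed/original = 18182/41322 = 0.440008
savings = 1 - ratio = 1 - 0.440008 = 0.559992
as a percentage: 0.559992 * 100 = 56.0%

Space savings = 1 - 18182/41322 = 56.0%


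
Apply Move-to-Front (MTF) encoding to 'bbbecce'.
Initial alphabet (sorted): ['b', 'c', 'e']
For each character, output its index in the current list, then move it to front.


MTF encoding:
'b': index 0 in ['b', 'c', 'e'] -> ['b', 'c', 'e']
'b': index 0 in ['b', 'c', 'e'] -> ['b', 'c', 'e']
'b': index 0 in ['b', 'c', 'e'] -> ['b', 'c', 'e']
'e': index 2 in ['b', 'c', 'e'] -> ['e', 'b', 'c']
'c': index 2 in ['e', 'b', 'c'] -> ['c', 'e', 'b']
'c': index 0 in ['c', 'e', 'b'] -> ['c', 'e', 'b']
'e': index 1 in ['c', 'e', 'b'] -> ['e', 'c', 'b']


Output: [0, 0, 0, 2, 2, 0, 1]


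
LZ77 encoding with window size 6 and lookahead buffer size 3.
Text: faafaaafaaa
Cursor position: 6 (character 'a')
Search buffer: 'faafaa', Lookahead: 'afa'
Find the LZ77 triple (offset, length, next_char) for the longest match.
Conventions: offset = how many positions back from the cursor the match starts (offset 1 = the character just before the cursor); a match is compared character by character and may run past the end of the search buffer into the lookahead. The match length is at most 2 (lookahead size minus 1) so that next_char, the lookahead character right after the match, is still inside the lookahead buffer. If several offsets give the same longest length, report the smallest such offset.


Try each offset into the search buffer:
  offset=1 (pos 5, char 'a'): match length 1
  offset=2 (pos 4, char 'a'): match length 1
  offset=3 (pos 3, char 'f'): match length 0
  offset=4 (pos 2, char 'a'): match length 2
  offset=5 (pos 1, char 'a'): match length 1
  offset=6 (pos 0, char 'f'): match length 0
Longest match has length 2 at offset 4.
next_char = character at position 6 + 2 = 8 -> 'a'

Best match: offset=4, length=2 (matching 'af' starting at position 2)
LZ77 triple: (4, 2, 'a')


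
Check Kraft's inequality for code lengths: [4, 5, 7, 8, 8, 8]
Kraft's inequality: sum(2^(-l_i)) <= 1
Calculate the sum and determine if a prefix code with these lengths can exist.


Sum = 2^(-4) + 2^(-5) + 2^(-7) + 2^(-8) + 2^(-8) + 2^(-8)
    = 0.0625 + 0.03125 + 0.0078125 + 0.00390625 + 0.00390625 + 0.00390625
    = 29/256 = 0.11328125
Since 0.11328125 <= 1, Kraft's inequality IS satisfied.
A prefix code with these lengths CAN exist.

Kraft sum = 0.11328125. Satisfied.


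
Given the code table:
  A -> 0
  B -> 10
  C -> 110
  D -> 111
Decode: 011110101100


Decoding:
0 -> A
111 -> D
10 -> B
10 -> B
110 -> C
0 -> A


Result: ADBBCA


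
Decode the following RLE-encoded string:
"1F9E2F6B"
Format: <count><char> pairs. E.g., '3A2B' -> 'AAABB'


Expanding each <count><char> pair:
  1F -> 'F'
  9E -> 'EEEEEEEEE'
  2F -> 'FF'
  6B -> 'BBBBBB'

Decoded = FEEEEEEEEEFFBBBBBB


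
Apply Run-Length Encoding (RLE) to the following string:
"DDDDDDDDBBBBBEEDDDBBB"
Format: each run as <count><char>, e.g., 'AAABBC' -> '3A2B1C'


Scanning runs left to right:
  i=0: run of 'D' x 8 -> '8D'
  i=8: run of 'B' x 5 -> '5B'
  i=13: run of 'E' x 2 -> '2E'
  i=15: run of 'D' x 3 -> '3D'
  i=18: run of 'B' x 3 -> '3B'

RLE = 8D5B2E3D3B


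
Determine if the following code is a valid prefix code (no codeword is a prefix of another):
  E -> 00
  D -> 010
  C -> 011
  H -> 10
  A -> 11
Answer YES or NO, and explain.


Checking each pair (does one codeword prefix another?):
  E='00' vs D='010': no prefix
  E='00' vs C='011': no prefix
  E='00' vs H='10': no prefix
  E='00' vs A='11': no prefix
  D='010' vs E='00': no prefix
  D='010' vs C='011': no prefix
  D='010' vs H='10': no prefix
  D='010' vs A='11': no prefix
  C='011' vs E='00': no prefix
  C='011' vs D='010': no prefix
  C='011' vs H='10': no prefix
  C='011' vs A='11': no prefix
  H='10' vs E='00': no prefix
  H='10' vs D='010': no prefix
  H='10' vs C='011': no prefix
  H='10' vs A='11': no prefix
  A='11' vs E='00': no prefix
  A='11' vs D='010': no prefix
  A='11' vs C='011': no prefix
  A='11' vs H='10': no prefix
No violation found over all pairs.

YES -- this is a valid prefix code. No codeword is a prefix of any other codeword.


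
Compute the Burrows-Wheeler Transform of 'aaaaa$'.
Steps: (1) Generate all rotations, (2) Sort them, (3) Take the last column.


Rotations (sorted):
  0: $aaaaa -> last char: a
  1: a$aaaa -> last char: a
  2: aa$aaa -> last char: a
  3: aaa$aa -> last char: a
  4: aaaa$a -> last char: a
  5: aaaaa$ -> last char: $


BWT = aaaaa$


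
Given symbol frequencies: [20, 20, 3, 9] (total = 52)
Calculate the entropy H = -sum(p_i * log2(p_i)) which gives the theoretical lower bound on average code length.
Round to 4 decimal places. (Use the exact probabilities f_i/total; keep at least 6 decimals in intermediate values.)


Per-symbol terms -p_i * log2(p_i) with p_i = f_i/52:
  p = 20/52 = 0.384615: log2(p) = -1.378512, -p*log2(p) = 0.530197
  p = 20/52 = 0.384615: log2(p) = -1.378512, -p*log2(p) = 0.530197
  p = 3/52 = 0.057692: log2(p) = -4.115477, -p*log2(p) = 0.237431
  p = 9/52 = 0.173077: log2(p) = -2.530515, -p*log2(p) = 0.437974
H = 0.530197 + 0.530197 + 0.237431 + 0.437974 = 1.735799

H = 1.7358 bits/symbol


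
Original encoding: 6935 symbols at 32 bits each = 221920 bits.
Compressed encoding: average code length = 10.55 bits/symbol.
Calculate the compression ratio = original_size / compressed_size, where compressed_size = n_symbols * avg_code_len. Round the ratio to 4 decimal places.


original_size = n_symbols * orig_bits = 6935 * 32 = 221920 bits
compressed_size = n_symbols * avg_code_len = 6935 * 10.55 = 73164.25 bits
ratio = original_size / compressed_size = 221920 / 73164.25 = 3.0332

Compression ratio = 3.0332


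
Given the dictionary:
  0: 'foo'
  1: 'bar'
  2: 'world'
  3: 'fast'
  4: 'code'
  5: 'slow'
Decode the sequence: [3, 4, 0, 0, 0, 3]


Look up each index in the dictionary:
  3 -> 'fast'
  4 -> 'code'
  0 -> 'foo'
  0 -> 'foo'
  0 -> 'foo'
  3 -> 'fast'

Decoded: "fast code foo foo foo fast"


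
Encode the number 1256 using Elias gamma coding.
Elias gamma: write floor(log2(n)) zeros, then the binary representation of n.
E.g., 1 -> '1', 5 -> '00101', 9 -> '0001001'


num_bits = floor(log2(1256)) + 1 = 11
leading_zeros = num_bits - 1 = 10
binary(1256) = 10011101000

Elias gamma(1256) = '0000000000' + '10011101000' = 000000000010011101000 (21 bits)


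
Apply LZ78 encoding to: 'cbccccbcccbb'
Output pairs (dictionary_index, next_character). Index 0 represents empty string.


LZ78 encoding steps:
Dictionary: {0: ''}
Step 1: w='' (idx 0), next='c' -> output (0, 'c'), add 'c' as idx 1
Step 2: w='' (idx 0), next='b' -> output (0, 'b'), add 'b' as idx 2
Step 3: w='c' (idx 1), next='c' -> output (1, 'c'), add 'cc' as idx 3
Step 4: w='cc' (idx 3), next='b' -> output (3, 'b'), add 'ccb' as idx 4
Step 5: w='cc' (idx 3), next='c' -> output (3, 'c'), add 'ccc' as idx 5
Step 6: w='b' (idx 2), next='b' -> output (2, 'b'), add 'bb' as idx 6


Encoded: [(0, 'c'), (0, 'b'), (1, 'c'), (3, 'b'), (3, 'c'), (2, 'b')]


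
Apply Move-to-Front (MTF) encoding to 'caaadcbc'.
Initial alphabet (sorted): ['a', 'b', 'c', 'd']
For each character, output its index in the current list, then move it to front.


MTF encoding:
'c': index 2 in ['a', 'b', 'c', 'd'] -> ['c', 'a', 'b', 'd']
'a': index 1 in ['c', 'a', 'b', 'd'] -> ['a', 'c', 'b', 'd']
'a': index 0 in ['a', 'c', 'b', 'd'] -> ['a', 'c', 'b', 'd']
'a': index 0 in ['a', 'c', 'b', 'd'] -> ['a', 'c', 'b', 'd']
'd': index 3 in ['a', 'c', 'b', 'd'] -> ['d', 'a', 'c', 'b']
'c': index 2 in ['d', 'a', 'c', 'b'] -> ['c', 'd', 'a', 'b']
'b': index 3 in ['c', 'd', 'a', 'b'] -> ['b', 'c', 'd', 'a']
'c': index 1 in ['b', 'c', 'd', 'a'] -> ['c', 'b', 'd', 'a']


Output: [2, 1, 0, 0, 3, 2, 3, 1]


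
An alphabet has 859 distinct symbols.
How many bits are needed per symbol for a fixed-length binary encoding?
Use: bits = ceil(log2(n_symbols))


log2(859) = 9.7465
Bracket: 2^9 = 512 < 859 <= 2^10 = 1024
So ceil(log2(859)) = 10

bits = ceil(log2(859)) = ceil(9.7465) = 10 bits


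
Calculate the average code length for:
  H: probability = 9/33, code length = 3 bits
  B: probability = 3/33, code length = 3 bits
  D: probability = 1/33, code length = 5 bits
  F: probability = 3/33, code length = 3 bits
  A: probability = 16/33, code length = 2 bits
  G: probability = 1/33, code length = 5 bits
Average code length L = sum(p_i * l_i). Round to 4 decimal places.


Weighted contributions p_i * l_i:
  H: (9/33) * 3 = 27/33
  B: (3/33) * 3 = 9/33
  D: (1/33) * 5 = 5/33
  F: (3/33) * 3 = 9/33
  A: (16/33) * 2 = 32/33
  G: (1/33) * 5 = 5/33
Sum = (27 + 9 + 5 + 9 + 32 + 5)/33 = 87/33

L = 87/33 = 2.6364 bits/symbol


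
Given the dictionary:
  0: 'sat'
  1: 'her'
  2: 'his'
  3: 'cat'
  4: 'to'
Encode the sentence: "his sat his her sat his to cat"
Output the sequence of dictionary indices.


Look up each word in the dictionary:
  'his' -> 2
  'sat' -> 0
  'his' -> 2
  'her' -> 1
  'sat' -> 0
  'his' -> 2
  'to' -> 4
  'cat' -> 3

Encoded: [2, 0, 2, 1, 0, 2, 4, 3]


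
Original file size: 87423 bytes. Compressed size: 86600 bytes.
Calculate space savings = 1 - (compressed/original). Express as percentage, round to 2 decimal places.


ratio = compressed/original = 86600/87423 = 0.990586
savings = 1 - ratio = 1 - 0.990586 = 0.009414
as a percentage: 0.009414 * 100 = 0.94%

Space savings = 1 - 86600/87423 = 0.94%


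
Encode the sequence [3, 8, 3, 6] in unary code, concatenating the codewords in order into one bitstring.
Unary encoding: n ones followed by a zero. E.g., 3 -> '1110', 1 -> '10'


Encode each number as n ones followed by a terminating 0:
  3 -> 1110 (4 bits)
  8 -> 111111110 (9 bits)
  3 -> 1110 (4 bits)
  6 -> 1111110 (7 bits)
Total length = 4 + 9 + 4 + 7 = 24 bits.

Unary([3, 8, 3, 6]) = 111011111111011101111110 (24 bits)


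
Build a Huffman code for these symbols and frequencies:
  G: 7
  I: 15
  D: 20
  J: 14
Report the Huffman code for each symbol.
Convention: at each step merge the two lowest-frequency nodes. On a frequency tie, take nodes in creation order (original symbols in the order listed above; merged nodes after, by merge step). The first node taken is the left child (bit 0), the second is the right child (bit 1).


Huffman tree construction:
Step 1: Merge G(7) + J(14) = 21
Step 2: Merge I(15) + D(20) = 35
Step 3: Merge (G+J)(21) + (I+D)(35) = 56
Read each symbol's code off the tree from the root (left child = 0, right child = 1).

Codes:
  G: 00 (length 2)
  I: 10 (length 2)
  D: 11 (length 2)
  J: 01 (length 2)
Average code length: 112/56 = 2.0000 bits/symbol


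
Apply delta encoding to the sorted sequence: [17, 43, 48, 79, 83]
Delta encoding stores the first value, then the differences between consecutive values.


First value: 17
Deltas:
  43 - 17 = 26
  48 - 43 = 5
  79 - 48 = 31
  83 - 79 = 4


Delta encoded: [17, 26, 5, 31, 4]
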